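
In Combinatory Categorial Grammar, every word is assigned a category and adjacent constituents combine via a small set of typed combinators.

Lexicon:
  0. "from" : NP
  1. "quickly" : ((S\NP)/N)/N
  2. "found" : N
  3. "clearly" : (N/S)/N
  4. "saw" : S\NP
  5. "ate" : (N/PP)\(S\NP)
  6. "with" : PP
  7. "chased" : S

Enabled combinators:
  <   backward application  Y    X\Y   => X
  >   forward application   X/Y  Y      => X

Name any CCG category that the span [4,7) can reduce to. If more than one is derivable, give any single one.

N

[0,8] S   <
  [0,1] "from" : NP
  [1,8] S\NP   >
    [1,3] (S\NP)/N   >
      [1,2] "quickly" : ((S\NP)/N)/N
      [2,3] "found" : N
    [3,8] N   >
      [3,7] N/S   >
        [3,4] "clearly" : (N/S)/N
        [4,7] N   >
          [4,6] N/PP   <
            [4,5] "saw" : S\NP
            [5,6] "ate" : (N/PP)\(S\NP)
          [6,7] "with" : PP
      [7,8] "chased" : S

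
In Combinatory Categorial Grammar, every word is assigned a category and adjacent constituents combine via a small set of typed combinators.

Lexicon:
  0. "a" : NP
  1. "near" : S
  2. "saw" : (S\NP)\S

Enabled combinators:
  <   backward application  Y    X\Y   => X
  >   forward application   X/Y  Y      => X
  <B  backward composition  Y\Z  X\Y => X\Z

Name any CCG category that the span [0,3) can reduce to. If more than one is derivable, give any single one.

[0,3] S   <
  [0,1] "a" : NP
  [1,3] S\NP   <
    [1,2] "near" : S
    [2,3] "saw" : (S\NP)\S

S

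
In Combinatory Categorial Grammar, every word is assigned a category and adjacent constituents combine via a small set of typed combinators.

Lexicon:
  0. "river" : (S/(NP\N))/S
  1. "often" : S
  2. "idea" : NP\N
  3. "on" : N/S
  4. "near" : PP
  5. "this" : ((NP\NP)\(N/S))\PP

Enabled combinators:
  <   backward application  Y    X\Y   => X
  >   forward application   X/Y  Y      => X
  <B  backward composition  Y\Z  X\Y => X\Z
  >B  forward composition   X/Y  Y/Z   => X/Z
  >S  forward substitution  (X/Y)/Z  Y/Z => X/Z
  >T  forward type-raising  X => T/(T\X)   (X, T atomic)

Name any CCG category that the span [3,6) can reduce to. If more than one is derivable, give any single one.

NP\NP

[0,6] S   >
  [0,2] S/(NP\N)   >
    [0,1] "river" : (S/(NP\N))/S
    [1,2] "often" : S
  [2,6] NP\N   <B
    [2,3] "idea" : NP\N
    [3,6] NP\NP   <
      [3,4] "on" : N/S
      [4,6] (NP\NP)\(N/S)   <
        [4,5] "near" : PP
        [5,6] "this" : ((NP\NP)\(N/S))\PP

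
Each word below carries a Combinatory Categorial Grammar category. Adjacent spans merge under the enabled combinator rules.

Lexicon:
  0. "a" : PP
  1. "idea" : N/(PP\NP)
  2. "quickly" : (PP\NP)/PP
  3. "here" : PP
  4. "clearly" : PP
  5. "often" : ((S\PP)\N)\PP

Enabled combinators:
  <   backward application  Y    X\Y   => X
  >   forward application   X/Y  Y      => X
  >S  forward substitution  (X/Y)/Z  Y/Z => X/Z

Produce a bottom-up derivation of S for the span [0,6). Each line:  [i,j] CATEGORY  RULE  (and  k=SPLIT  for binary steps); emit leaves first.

[0,1] PP  lex  "a"
[1,2] N/(PP\NP)  lex  "idea"
[2,3] (PP\NP)/PP  lex  "quickly"
[3,4] PP  lex  "here"
[2,4] PP\NP  >  k=3
[1,4] N  >  k=2
[4,5] PP  lex  "clearly"
[5,6] ((S\PP)\N)\PP  lex  "often"
[4,6] (S\PP)\N  <  k=5
[1,6] S\PP  <  k=4
[0,6] S  <  k=1

[0,6] S   <
  [0,1] "a" : PP
  [1,6] S\PP   <
    [1,4] N   >
      [1,2] "idea" : N/(PP\NP)
      [2,4] PP\NP   >
        [2,3] "quickly" : (PP\NP)/PP
        [3,4] "here" : PP
    [4,6] (S\PP)\N   <
      [4,5] "clearly" : PP
      [5,6] "often" : ((S\PP)\N)\PP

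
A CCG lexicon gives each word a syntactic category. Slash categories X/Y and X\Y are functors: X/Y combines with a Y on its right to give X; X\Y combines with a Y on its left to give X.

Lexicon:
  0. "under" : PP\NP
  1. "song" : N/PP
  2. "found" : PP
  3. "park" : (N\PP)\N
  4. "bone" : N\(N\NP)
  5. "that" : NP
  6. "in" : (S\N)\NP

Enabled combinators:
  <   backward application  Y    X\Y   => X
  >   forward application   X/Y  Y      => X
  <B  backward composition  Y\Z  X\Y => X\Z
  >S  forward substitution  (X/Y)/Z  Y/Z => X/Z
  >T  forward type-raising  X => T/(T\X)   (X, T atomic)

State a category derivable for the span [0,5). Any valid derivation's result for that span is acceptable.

[0,7] S   <
  [0,5] N   <
    [0,4] N\NP   <B
      [0,1] "under" : PP\NP
      [1,4] N\PP   <
        [1,3] N   >
          [1,2] "song" : N/PP
          [2,3] "found" : PP
        [3,4] "park" : (N\PP)\N
    [4,5] "bone" : N\(N\NP)
  [5,7] S\N   <
    [5,6] "that" : NP
    [6,7] "in" : (S\N)\NP

N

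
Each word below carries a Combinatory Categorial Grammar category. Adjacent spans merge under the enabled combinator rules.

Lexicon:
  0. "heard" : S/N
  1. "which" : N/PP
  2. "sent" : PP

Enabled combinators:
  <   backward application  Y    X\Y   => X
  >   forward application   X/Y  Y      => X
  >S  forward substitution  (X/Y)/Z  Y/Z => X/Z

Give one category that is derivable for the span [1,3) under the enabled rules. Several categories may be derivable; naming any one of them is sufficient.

[0,3] S   >
  [0,1] "heard" : S/N
  [1,3] N   >
    [1,2] "which" : N/PP
    [2,3] "sent" : PP

N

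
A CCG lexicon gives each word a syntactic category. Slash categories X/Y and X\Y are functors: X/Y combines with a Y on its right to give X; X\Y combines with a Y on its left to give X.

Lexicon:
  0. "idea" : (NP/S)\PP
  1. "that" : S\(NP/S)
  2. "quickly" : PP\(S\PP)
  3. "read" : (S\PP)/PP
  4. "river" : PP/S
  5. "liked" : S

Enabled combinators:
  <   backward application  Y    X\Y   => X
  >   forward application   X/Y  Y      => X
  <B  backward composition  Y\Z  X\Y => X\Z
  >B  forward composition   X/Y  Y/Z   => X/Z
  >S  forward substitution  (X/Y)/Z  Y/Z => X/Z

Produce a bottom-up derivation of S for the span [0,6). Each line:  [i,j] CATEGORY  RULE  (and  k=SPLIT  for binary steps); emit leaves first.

[0,1] (NP/S)\PP  lex  "idea"
[1,2] S\(NP/S)  lex  "that"
[0,2] S\PP  <B  k=1
[2,3] PP\(S\PP)  lex  "quickly"
[0,3] PP  <  k=2
[3,4] (S\PP)/PP  lex  "read"
[4,5] PP/S  lex  "river"
[5,6] S  lex  "liked"
[4,6] PP  >  k=5
[3,6] S\PP  >  k=4
[0,6] S  <  k=3

[0,6] S   <
  [0,3] PP   <
    [0,2] S\PP   <B
      [0,1] "idea" : (NP/S)\PP
      [1,2] "that" : S\(NP/S)
    [2,3] "quickly" : PP\(S\PP)
  [3,6] S\PP   >
    [3,4] "read" : (S\PP)/PP
    [4,6] PP   >
      [4,5] "river" : PP/S
      [5,6] "liked" : S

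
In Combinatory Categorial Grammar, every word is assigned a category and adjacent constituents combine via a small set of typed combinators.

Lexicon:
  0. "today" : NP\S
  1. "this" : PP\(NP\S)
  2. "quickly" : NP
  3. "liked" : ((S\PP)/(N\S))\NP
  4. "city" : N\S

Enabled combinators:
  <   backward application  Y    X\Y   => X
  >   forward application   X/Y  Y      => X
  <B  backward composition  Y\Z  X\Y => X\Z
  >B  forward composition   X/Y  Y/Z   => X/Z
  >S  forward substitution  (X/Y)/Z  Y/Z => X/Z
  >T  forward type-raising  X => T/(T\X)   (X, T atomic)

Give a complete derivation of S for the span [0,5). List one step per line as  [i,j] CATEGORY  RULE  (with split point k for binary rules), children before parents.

[0,5] S   <
  [0,2] PP   <
    [0,1] "today" : NP\S
    [1,2] "this" : PP\(NP\S)
  [2,5] S\PP   >
    [2,4] (S\PP)/(N\S)   <
      [2,3] "quickly" : NP
      [3,4] "liked" : ((S\PP)/(N\S))\NP
    [4,5] "city" : N\S

[0,1] NP\S  lex  "today"
[1,2] PP\(NP\S)  lex  "this"
[0,2] PP  <  k=1
[2,3] NP  lex  "quickly"
[3,4] ((S\PP)/(N\S))\NP  lex  "liked"
[2,4] (S\PP)/(N\S)  <  k=3
[4,5] N\S  lex  "city"
[2,5] S\PP  >  k=4
[0,5] S  <  k=2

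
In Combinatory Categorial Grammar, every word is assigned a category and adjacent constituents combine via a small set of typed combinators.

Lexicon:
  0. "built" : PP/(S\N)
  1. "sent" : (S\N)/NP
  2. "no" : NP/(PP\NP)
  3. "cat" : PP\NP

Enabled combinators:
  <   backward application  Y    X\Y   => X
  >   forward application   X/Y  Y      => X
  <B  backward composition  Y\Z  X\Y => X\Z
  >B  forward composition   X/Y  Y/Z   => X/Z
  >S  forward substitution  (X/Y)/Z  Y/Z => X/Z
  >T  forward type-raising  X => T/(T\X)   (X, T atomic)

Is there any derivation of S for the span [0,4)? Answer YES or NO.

NO

PP/(S\N) (S\N)/NP NP/(PP\NP) PP\NP
CKY chart[0,4] = {N/(N\PP), NP/(NP\PP), PP, PP/(NP\NP), PP/(PP\PP), S/(S\PP)}; S ∉ chart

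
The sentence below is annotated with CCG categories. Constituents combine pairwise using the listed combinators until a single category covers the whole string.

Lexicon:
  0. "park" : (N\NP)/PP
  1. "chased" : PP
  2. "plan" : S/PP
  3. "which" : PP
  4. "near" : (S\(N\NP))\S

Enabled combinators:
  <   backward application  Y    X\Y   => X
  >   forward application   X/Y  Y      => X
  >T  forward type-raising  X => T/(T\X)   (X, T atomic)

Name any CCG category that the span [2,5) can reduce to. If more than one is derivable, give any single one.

S\(N\NP)

[0,5] S   <
  [0,2] N\NP   >
    [0,1] "park" : (N\NP)/PP
    [1,2] "chased" : PP
  [2,5] S\(N\NP)   <
    [2,4] S   >
      [2,3] "plan" : S/PP
      [3,4] "which" : PP
    [4,5] "near" : (S\(N\NP))\S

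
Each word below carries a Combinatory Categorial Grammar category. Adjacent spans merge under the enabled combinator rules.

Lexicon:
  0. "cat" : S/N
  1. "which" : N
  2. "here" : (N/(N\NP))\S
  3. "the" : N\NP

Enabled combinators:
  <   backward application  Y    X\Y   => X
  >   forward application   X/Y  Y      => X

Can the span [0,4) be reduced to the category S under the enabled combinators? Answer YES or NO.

S/N N (N/(N\NP))\S N\NP
CKY chart[0,4] = {N}; S ∉ chart

NO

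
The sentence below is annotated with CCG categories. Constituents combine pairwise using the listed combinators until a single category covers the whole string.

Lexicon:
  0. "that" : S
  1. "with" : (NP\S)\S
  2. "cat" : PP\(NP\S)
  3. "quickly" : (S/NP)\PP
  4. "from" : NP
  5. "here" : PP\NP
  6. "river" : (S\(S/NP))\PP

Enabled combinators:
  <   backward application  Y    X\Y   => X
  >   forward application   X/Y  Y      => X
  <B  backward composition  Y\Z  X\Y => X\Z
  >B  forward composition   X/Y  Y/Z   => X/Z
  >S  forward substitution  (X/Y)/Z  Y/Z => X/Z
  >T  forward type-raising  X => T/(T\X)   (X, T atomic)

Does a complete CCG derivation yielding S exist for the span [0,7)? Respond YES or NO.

YES

[0,7] S   <
  [0,3] PP   <
    [0,2] NP\S   <
      [0,1] "that" : S
      [1,2] "with" : (NP\S)\S
    [2,3] "cat" : PP\(NP\S)
  [3,7] S\PP   <B
    [3,4] "quickly" : (S/NP)\PP
    [4,7] S\(S/NP)   <
      [4,6] PP   <
        [4,5] "from" : NP
        [5,6] "here" : PP\NP
      [6,7] "river" : (S\(S/NP))\PP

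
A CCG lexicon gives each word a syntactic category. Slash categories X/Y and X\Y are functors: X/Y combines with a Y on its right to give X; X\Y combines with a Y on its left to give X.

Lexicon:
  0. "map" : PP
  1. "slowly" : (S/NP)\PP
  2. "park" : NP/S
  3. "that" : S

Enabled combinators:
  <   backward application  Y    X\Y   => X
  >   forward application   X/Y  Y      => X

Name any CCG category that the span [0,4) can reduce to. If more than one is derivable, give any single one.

S

[0,4] S   >
  [0,2] S/NP   <
    [0,1] "map" : PP
    [1,2] "slowly" : (S/NP)\PP
  [2,4] NP   >
    [2,3] "park" : NP/S
    [3,4] "that" : S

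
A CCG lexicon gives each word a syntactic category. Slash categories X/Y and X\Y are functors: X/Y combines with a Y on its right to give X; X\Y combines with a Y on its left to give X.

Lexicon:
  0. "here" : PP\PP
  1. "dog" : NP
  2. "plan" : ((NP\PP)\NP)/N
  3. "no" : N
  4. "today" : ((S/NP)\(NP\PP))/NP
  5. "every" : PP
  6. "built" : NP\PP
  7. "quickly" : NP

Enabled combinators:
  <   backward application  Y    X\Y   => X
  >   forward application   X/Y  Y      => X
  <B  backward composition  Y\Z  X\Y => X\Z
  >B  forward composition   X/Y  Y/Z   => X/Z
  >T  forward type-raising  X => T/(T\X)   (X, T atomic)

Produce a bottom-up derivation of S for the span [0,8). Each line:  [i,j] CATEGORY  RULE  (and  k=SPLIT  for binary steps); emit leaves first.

[0,1] PP\PP  lex  "here"
[1,2] NP  lex  "dog"
[2,3] ((NP\PP)\NP)/N  lex  "plan"
[3,4] N  lex  "no"
[2,4] (NP\PP)\NP  >  k=3
[1,4] NP\PP  <  k=2
[0,4] NP\PP  <B  k=1
[4,5] ((S/NP)\(NP\PP))/NP  lex  "today"
[5,6] PP  lex  "every"
[5,6] NP/(NP\PP)  >T
[6,7] NP\PP  lex  "built"
[5,7] NP  >  k=6
[4,7] (S/NP)\(NP\PP)  >  k=5
[0,7] S/NP  <  k=4
[7,8] NP  lex  "quickly"
[0,8] S  >  k=7

[0,8] S   >
  [0,7] S/NP   <
    [0,4] NP\PP   <B
      [0,1] "here" : PP\PP
      [1,4] NP\PP   <
        [1,2] "dog" : NP
        [2,4] (NP\PP)\NP   >
          [2,3] "plan" : ((NP\PP)\NP)/N
          [3,4] "no" : N
    [4,7] (S/NP)\(NP\PP)   >
      [4,5] "today" : ((S/NP)\(NP\PP))/NP
      [5,7] NP   >
        [5,6] NP/(NP\PP)   >T
          [5,6] "every" : PP
        [6,7] "built" : NP\PP
  [7,8] "quickly" : NP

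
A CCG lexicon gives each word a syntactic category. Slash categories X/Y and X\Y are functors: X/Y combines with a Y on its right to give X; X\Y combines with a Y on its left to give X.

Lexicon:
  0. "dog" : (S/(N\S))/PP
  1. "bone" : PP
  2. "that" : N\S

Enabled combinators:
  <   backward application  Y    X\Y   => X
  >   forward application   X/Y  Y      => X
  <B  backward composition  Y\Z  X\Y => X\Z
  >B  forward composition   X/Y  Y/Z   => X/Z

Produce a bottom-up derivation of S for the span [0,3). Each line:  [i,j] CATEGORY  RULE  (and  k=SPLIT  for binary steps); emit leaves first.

[0,1] (S/(N\S))/PP  lex  "dog"
[1,2] PP  lex  "bone"
[0,2] S/(N\S)  >  k=1
[2,3] N\S  lex  "that"
[0,3] S  >  k=2

[0,3] S   >
  [0,2] S/(N\S)   >
    [0,1] "dog" : (S/(N\S))/PP
    [1,2] "bone" : PP
  [2,3] "that" : N\S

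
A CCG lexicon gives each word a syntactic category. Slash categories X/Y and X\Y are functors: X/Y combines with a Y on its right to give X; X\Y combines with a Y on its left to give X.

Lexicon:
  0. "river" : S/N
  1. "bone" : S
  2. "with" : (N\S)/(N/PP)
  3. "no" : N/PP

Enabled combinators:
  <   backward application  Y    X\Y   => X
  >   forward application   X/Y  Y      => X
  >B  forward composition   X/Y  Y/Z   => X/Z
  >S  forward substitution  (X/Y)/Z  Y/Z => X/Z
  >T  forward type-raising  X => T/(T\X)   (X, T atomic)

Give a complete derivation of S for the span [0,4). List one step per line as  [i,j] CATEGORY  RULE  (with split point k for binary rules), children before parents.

[0,4] S   >
  [0,1] "river" : S/N
  [1,4] N   >
    [1,2] N/(N\S)   >T
      [1,2] "bone" : S
    [2,4] N\S   >
      [2,3] "with" : (N\S)/(N/PP)
      [3,4] "no" : N/PP

[0,1] S/N  lex  "river"
[1,2] S  lex  "bone"
[1,2] N/(N\S)  >T
[2,3] (N\S)/(N/PP)  lex  "with"
[3,4] N/PP  lex  "no"
[2,4] N\S  >  k=3
[1,4] N  >  k=2
[0,4] S  >  k=1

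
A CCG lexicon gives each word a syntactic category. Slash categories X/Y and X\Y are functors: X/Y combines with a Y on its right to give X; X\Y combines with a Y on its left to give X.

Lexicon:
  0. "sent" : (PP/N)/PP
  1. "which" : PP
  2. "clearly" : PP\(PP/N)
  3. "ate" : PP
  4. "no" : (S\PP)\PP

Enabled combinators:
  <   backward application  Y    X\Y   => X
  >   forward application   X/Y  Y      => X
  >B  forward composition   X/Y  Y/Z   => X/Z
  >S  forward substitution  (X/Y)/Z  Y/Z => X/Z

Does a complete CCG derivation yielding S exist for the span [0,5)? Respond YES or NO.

[0,5] S   <
  [0,3] PP   <
    [0,2] PP/N   >
      [0,1] "sent" : (PP/N)/PP
      [1,2] "which" : PP
    [2,3] "clearly" : PP\(PP/N)
  [3,5] S\PP   <
    [3,4] "ate" : PP
    [4,5] "no" : (S\PP)\PP

YES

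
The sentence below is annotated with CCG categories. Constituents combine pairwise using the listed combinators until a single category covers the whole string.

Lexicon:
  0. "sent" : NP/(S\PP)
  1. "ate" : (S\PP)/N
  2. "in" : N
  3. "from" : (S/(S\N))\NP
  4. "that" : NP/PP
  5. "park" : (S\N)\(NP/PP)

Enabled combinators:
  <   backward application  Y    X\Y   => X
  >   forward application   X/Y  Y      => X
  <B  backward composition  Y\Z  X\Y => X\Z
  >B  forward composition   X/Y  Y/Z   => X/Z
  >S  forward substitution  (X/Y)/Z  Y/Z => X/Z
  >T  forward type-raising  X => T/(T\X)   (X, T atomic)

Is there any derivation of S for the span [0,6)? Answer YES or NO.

[0,6] S   >
  [0,4] S/(S\N)   <
    [0,3] NP   >
      [0,2] NP/N   >B
        [0,1] "sent" : NP/(S\PP)
        [1,2] "ate" : (S\PP)/N
      [2,3] "in" : N
    [3,4] "from" : (S/(S\N))\NP
  [4,6] S\N   <
    [4,5] "that" : NP/PP
    [5,6] "park" : (S\N)\(NP/PP)

YES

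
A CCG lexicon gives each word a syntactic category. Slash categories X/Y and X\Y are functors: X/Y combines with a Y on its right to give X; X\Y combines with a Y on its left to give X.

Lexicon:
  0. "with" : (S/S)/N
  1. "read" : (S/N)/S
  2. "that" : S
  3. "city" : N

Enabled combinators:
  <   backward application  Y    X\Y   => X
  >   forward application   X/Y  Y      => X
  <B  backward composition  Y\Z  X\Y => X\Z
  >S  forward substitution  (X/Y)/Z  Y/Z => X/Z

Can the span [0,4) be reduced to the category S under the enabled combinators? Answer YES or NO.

YES

[0,4] S   >
  [0,3] S/N   >S
    [0,1] "with" : (S/S)/N
    [1,3] S/N   >
      [1,2] "read" : (S/N)/S
      [2,3] "that" : S
  [3,4] "city" : N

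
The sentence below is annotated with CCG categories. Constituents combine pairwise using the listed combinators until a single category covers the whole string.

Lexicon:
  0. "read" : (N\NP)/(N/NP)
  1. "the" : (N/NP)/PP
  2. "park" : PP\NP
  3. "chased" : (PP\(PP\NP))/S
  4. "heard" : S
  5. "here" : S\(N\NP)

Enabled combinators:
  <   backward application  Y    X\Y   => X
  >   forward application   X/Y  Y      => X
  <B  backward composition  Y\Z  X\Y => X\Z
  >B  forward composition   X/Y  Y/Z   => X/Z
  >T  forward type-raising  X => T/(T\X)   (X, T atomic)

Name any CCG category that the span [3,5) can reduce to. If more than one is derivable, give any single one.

[0,6] S   <
  [0,5] N\NP   >
    [0,1] "read" : (N\NP)/(N/NP)
    [1,5] N/NP   >
      [1,2] "the" : (N/NP)/PP
      [2,5] PP   <
        [2,3] "park" : PP\NP
        [3,5] PP\(PP\NP)   >
          [3,4] "chased" : (PP\(PP\NP))/S
          [4,5] "heard" : S
  [5,6] "here" : S\(N\NP)

PP\(PP\NP)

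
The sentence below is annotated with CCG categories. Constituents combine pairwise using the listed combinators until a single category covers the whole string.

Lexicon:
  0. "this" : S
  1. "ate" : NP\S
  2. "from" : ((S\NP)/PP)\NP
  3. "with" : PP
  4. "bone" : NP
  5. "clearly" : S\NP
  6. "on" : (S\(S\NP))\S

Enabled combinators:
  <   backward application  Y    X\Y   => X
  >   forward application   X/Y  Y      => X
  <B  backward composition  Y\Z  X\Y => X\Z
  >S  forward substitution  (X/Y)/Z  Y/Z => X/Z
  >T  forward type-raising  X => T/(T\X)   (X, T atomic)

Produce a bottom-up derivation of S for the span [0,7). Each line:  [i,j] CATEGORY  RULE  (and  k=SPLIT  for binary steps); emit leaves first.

[0,1] S  lex  "this"
[0,1] NP/(NP\S)  >T
[1,2] NP\S  lex  "ate"
[0,2] NP  >  k=1
[2,3] ((S\NP)/PP)\NP  lex  "from"
[0,3] (S\NP)/PP  <  k=2
[3,4] PP  lex  "with"
[0,4] S\NP  >  k=3
[4,5] NP  lex  "bone"
[4,5] S/(S\NP)  >T
[5,6] S\NP  lex  "clearly"
[4,6] S  >  k=5
[6,7] (S\(S\NP))\S  lex  "on"
[4,7] S\(S\NP)  <  k=6
[0,7] S  <  k=4

[0,7] S   <
  [0,4] S\NP   >
    [0,3] (S\NP)/PP   <
      [0,2] NP   >
        [0,1] NP/(NP\S)   >T
          [0,1] "this" : S
        [1,2] "ate" : NP\S
      [2,3] "from" : ((S\NP)/PP)\NP
    [3,4] "with" : PP
  [4,7] S\(S\NP)   <
    [4,6] S   >
      [4,5] S/(S\NP)   >T
        [4,5] "bone" : NP
      [5,6] "clearly" : S\NP
    [6,7] "on" : (S\(S\NP))\S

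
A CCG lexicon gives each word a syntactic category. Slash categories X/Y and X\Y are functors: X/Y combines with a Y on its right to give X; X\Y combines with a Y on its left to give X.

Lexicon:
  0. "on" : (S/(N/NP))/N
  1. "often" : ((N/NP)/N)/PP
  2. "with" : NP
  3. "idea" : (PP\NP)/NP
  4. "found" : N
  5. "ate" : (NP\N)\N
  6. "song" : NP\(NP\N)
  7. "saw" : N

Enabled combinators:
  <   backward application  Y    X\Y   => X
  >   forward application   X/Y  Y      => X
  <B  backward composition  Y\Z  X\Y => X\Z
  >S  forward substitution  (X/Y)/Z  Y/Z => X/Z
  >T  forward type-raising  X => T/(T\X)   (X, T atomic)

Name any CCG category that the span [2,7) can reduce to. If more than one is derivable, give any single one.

PP

[0,8] S   >
  [0,7] S/N   >S
    [0,1] "on" : (S/(N/NP))/N
    [1,7] (N/NP)/N   >
      [1,2] "often" : ((N/NP)/N)/PP
      [2,7] PP   <
        [2,3] "with" : NP
        [3,7] PP\NP   >
          [3,4] "idea" : (PP\NP)/NP
          [4,7] NP   <
            [4,6] NP\N   <
              [4,5] "found" : N
              [5,6] "ate" : (NP\N)\N
            [6,7] "song" : NP\(NP\N)
  [7,8] "saw" : N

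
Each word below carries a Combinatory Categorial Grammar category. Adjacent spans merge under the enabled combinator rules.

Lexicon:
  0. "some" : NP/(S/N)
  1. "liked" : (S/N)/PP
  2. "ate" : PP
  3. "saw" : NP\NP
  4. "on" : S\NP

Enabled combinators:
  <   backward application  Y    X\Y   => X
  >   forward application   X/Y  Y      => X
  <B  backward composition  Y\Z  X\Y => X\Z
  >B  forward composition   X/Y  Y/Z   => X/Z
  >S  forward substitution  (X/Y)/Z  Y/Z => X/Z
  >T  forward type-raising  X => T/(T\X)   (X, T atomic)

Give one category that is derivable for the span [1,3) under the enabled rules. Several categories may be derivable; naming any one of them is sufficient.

S/N

[0,5] S   <
  [0,3] NP   >
    [0,1] "some" : NP/(S/N)
    [1,3] S/N   >
      [1,2] "liked" : (S/N)/PP
      [2,3] "ate" : PP
  [3,5] S\NP   <B
    [3,4] "saw" : NP\NP
    [4,5] "on" : S\NP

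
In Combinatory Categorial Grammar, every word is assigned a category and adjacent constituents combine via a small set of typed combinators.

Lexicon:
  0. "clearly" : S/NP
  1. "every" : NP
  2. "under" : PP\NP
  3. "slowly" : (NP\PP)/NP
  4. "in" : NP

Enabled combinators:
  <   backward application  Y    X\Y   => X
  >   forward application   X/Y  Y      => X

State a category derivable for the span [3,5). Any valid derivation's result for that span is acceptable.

[0,5] S   >
  [0,1] "clearly" : S/NP
  [1,5] NP   <
    [1,3] PP   <
      [1,2] "every" : NP
      [2,3] "under" : PP\NP
    [3,5] NP\PP   >
      [3,4] "slowly" : (NP\PP)/NP
      [4,5] "in" : NP

NP\PP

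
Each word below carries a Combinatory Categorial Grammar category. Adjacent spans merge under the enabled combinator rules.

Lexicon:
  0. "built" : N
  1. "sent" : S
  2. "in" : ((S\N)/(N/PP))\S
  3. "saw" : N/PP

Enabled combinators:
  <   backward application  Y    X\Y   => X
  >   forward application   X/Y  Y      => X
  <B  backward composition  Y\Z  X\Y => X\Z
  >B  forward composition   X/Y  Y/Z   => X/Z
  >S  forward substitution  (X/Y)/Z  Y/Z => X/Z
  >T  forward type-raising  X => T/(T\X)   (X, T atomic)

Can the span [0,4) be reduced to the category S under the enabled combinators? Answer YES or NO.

YES

[0,4] S   >
  [0,1] S/(S\N)   >T
    [0,1] "built" : N
  [1,4] S\N   >
    [1,3] (S\N)/(N/PP)   <
      [1,2] "sent" : S
      [2,3] "in" : ((S\N)/(N/PP))\S
    [3,4] "saw" : N/PP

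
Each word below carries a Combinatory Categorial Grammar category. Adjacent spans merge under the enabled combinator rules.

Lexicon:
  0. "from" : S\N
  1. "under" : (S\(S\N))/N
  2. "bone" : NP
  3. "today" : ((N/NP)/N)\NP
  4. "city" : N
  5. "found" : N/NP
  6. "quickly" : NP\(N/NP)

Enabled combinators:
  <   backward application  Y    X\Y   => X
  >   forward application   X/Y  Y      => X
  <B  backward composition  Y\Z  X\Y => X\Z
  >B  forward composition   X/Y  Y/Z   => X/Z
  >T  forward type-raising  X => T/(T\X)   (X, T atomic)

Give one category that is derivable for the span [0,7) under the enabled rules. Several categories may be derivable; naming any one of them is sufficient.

S

[0,7] S   <
  [0,1] "from" : S\N
  [1,7] S\(S\N)   >
    [1,2] "under" : (S\(S\N))/N
    [2,7] N   >
      [2,5] N/NP   >
        [2,4] (N/NP)/N   <
          [2,3] "bone" : NP
          [3,4] "today" : ((N/NP)/N)\NP
        [4,5] "city" : N
      [5,7] NP   <
        [5,6] "found" : N/NP
        [6,7] "quickly" : NP\(N/NP)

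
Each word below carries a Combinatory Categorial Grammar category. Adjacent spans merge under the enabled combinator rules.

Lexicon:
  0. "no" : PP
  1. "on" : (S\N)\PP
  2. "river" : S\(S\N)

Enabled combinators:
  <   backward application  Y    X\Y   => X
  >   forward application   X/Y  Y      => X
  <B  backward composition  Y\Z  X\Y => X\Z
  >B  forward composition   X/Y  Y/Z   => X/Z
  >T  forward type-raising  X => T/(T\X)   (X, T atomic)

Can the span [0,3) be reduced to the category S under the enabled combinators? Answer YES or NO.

YES

[0,3] S   <
  [0,2] S\N   <
    [0,1] "no" : PP
    [1,2] "on" : (S\N)\PP
  [2,3] "river" : S\(S\N)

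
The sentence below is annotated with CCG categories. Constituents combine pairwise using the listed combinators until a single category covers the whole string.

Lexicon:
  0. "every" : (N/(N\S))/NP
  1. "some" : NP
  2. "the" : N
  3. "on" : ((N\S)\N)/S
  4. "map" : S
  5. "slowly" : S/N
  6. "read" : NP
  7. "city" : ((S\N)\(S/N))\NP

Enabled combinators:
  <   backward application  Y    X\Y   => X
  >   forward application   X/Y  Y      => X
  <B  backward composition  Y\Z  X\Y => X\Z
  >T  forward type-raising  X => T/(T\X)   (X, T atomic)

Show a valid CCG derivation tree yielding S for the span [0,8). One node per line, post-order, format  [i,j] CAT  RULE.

[0,8] S   <
  [0,5] N   >
    [0,2] N/(N\S)   >
      [0,1] "every" : (N/(N\S))/NP
      [1,2] "some" : NP
    [2,5] N\S   <
      [2,3] "the" : N
      [3,5] (N\S)\N   >
        [3,4] "on" : ((N\S)\N)/S
        [4,5] "map" : S
  [5,8] S\N   <
    [5,6] "slowly" : S/N
    [6,8] (S\N)\(S/N)   <
      [6,7] "read" : NP
      [7,8] "city" : ((S\N)\(S/N))\NP

[0,1] (N/(N\S))/NP  lex  "every"
[1,2] NP  lex  "some"
[0,2] N/(N\S)  >  k=1
[2,3] N  lex  "the"
[3,4] ((N\S)\N)/S  lex  "on"
[4,5] S  lex  "map"
[3,5] (N\S)\N  >  k=4
[2,5] N\S  <  k=3
[0,5] N  >  k=2
[5,6] S/N  lex  "slowly"
[6,7] NP  lex  "read"
[7,8] ((S\N)\(S/N))\NP  lex  "city"
[6,8] (S\N)\(S/N)  <  k=7
[5,8] S\N  <  k=6
[0,8] S  <  k=5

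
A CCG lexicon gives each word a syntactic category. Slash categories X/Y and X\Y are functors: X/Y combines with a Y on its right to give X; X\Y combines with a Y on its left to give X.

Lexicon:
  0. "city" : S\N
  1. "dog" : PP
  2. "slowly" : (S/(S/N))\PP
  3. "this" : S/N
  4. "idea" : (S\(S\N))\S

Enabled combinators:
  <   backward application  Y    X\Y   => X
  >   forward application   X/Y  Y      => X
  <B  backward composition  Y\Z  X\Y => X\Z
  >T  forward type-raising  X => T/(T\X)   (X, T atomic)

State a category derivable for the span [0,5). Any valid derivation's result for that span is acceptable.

S

[0,5] S   <
  [0,1] "city" : S\N
  [1,5] S\(S\N)   <
    [1,4] S   >
      [1,3] S/(S/N)   <
        [1,2] "dog" : PP
        [2,3] "slowly" : (S/(S/N))\PP
      [3,4] "this" : S/N
    [4,5] "idea" : (S\(S\N))\S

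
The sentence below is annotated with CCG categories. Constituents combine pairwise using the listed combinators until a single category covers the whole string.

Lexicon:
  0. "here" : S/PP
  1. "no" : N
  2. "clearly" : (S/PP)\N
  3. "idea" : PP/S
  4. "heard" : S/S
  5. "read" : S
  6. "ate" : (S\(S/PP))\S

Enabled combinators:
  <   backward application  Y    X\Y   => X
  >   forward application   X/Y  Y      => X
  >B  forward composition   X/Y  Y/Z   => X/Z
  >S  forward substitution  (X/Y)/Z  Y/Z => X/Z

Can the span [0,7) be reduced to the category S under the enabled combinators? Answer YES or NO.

YES

[0,7] S   <
  [0,1] "here" : S/PP
  [1,7] S\(S/PP)   <
    [1,6] S   >
      [1,3] S/PP   <
        [1,2] "no" : N
        [2,3] "clearly" : (S/PP)\N
      [3,6] PP   >
        [3,5] PP/S   >B
          [3,4] "idea" : PP/S
          [4,5] "heard" : S/S
        [5,6] "read" : S
    [6,7] "ate" : (S\(S/PP))\S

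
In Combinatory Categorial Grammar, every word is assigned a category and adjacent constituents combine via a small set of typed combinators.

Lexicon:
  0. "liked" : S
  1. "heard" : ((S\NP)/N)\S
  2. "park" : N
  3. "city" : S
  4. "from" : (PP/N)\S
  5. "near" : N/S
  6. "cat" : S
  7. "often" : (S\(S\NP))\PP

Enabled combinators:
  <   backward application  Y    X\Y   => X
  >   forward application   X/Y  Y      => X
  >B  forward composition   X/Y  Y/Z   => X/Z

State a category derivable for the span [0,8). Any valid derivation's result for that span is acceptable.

S

[0,8] S   <
  [0,3] S\NP   >
    [0,2] (S\NP)/N   <
      [0,1] "liked" : S
      [1,2] "heard" : ((S\NP)/N)\S
    [2,3] "park" : N
  [3,8] S\(S\NP)   <
    [3,7] PP   >
      [3,5] PP/N   <
        [3,4] "city" : S
        [4,5] "from" : (PP/N)\S
      [5,7] N   >
        [5,6] "near" : N/S
        [6,7] "cat" : S
    [7,8] "often" : (S\(S\NP))\PP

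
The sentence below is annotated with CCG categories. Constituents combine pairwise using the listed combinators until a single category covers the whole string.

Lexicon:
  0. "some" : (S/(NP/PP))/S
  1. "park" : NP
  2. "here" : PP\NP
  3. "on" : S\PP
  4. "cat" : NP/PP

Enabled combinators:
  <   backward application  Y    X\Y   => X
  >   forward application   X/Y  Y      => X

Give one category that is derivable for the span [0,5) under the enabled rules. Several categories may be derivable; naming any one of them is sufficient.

S

[0,5] S   >
  [0,4] S/(NP/PP)   >
    [0,1] "some" : (S/(NP/PP))/S
    [1,4] S   <
      [1,3] PP   <
        [1,2] "park" : NP
        [2,3] "here" : PP\NP
      [3,4] "on" : S\PP
  [4,5] "cat" : NP/PP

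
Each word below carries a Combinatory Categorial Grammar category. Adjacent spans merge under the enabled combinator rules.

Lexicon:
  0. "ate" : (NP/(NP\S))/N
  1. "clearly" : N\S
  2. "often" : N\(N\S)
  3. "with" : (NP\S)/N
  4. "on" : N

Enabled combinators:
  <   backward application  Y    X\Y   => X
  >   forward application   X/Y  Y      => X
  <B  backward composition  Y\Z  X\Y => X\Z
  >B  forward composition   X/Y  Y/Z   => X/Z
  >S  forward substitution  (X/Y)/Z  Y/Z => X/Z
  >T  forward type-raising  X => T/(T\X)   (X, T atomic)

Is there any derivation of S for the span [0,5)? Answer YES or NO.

(NP/(NP\S))/N N\S N\(N\S) (NP\S)/N N
CKY chart[0,5] = {N/(N\NP), NP, NP/(NP\NP), NP/(N\N), PP/(PP\NP), S/(S\NP)}; S ∉ chart

NO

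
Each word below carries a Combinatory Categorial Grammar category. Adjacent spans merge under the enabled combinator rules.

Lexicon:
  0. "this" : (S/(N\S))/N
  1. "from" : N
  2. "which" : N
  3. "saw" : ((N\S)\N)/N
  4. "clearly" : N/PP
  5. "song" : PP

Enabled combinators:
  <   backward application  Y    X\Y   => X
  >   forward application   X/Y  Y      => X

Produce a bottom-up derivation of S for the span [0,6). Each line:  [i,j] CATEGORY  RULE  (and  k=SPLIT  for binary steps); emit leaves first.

[0,1] (S/(N\S))/N  lex  "this"
[1,2] N  lex  "from"
[0,2] S/(N\S)  >  k=1
[2,3] N  lex  "which"
[3,4] ((N\S)\N)/N  lex  "saw"
[4,5] N/PP  lex  "clearly"
[5,6] PP  lex  "song"
[4,6] N  >  k=5
[3,6] (N\S)\N  >  k=4
[2,6] N\S  <  k=3
[0,6] S  >  k=2

[0,6] S   >
  [0,2] S/(N\S)   >
    [0,1] "this" : (S/(N\S))/N
    [1,2] "from" : N
  [2,6] N\S   <
    [2,3] "which" : N
    [3,6] (N\S)\N   >
      [3,4] "saw" : ((N\S)\N)/N
      [4,6] N   >
        [4,5] "clearly" : N/PP
        [5,6] "song" : PP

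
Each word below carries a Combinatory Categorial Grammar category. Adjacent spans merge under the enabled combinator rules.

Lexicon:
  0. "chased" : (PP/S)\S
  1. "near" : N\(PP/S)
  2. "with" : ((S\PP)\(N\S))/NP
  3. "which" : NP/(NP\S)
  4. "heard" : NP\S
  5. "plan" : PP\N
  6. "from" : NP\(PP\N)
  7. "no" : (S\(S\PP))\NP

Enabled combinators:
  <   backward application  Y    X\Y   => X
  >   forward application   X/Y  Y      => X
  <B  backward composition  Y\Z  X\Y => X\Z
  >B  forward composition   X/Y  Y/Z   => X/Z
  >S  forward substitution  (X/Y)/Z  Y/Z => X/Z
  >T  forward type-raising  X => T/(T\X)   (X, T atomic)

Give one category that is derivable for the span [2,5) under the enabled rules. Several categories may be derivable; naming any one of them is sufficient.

[0,8] S   <
  [0,5] S\PP   <
    [0,2] N\S   <B
      [0,1] "chased" : (PP/S)\S
      [1,2] "near" : N\(PP/S)
    [2,5] (S\PP)\(N\S)   >
      [2,3] "with" : ((S\PP)\(N\S))/NP
      [3,5] NP   >
        [3,4] "which" : NP/(NP\S)
        [4,5] "heard" : NP\S
  [5,8] S\(S\PP)   <
    [5,7] NP   <
      [5,6] "plan" : PP\N
      [6,7] "from" : NP\(PP\N)
    [7,8] "no" : (S\(S\PP))\NP

(S\PP)\(N\S)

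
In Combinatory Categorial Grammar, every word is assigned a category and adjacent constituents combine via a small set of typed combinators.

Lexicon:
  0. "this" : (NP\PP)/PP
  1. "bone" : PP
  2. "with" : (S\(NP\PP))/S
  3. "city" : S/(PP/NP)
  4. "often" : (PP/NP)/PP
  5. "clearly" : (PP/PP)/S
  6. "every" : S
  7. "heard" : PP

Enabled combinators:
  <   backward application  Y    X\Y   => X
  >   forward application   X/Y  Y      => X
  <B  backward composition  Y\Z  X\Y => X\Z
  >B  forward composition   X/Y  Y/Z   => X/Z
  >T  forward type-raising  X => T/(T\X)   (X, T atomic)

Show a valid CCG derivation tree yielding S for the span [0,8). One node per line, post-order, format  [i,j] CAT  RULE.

[0,1] (NP\PP)/PP  lex  "this"
[1,2] PP  lex  "bone"
[0,2] NP\PP  >  k=1
[2,3] (S\(NP\PP))/S  lex  "with"
[3,4] S/(PP/NP)  lex  "city"
[4,5] (PP/NP)/PP  lex  "often"
[3,5] S/PP  >B  k=4
[5,6] (PP/PP)/S  lex  "clearly"
[6,7] S  lex  "every"
[5,7] PP/PP  >  k=6
[3,7] S/PP  >B  k=5
[7,8] PP  lex  "heard"
[3,8] S  >  k=7
[2,8] S\(NP\PP)  >  k=3
[0,8] S  <  k=2

[0,8] S   <
  [0,2] NP\PP   >
    [0,1] "this" : (NP\PP)/PP
    [1,2] "bone" : PP
  [2,8] S\(NP\PP)   >
    [2,3] "with" : (S\(NP\PP))/S
    [3,8] S   >
      [3,7] S/PP   >B
        [3,5] S/PP   >B
          [3,4] "city" : S/(PP/NP)
          [4,5] "often" : (PP/NP)/PP
        [5,7] PP/PP   >
          [5,6] "clearly" : (PP/PP)/S
          [6,7] "every" : S
      [7,8] "heard" : PP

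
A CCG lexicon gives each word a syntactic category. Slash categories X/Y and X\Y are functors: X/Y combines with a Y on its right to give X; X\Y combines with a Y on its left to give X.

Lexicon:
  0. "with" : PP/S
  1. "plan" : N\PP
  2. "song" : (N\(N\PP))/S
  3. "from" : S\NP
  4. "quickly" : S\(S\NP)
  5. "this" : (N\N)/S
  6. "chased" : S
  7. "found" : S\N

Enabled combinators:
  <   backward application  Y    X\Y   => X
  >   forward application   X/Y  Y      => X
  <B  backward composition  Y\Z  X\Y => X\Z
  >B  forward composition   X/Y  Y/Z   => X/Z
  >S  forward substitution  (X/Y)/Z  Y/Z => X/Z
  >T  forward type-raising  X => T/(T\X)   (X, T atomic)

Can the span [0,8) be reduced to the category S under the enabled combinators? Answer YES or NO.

NO

PP/S N\PP (N\(N\PP))/S S\NP S\(S\NP) (N\N)/S S S\N
CKY chart[0,8] = {N/(N\PP), NP/(NP\PP), PP, PP/(PP\PP), PP/(S\S), S/(S\PP)}; S ∉ chart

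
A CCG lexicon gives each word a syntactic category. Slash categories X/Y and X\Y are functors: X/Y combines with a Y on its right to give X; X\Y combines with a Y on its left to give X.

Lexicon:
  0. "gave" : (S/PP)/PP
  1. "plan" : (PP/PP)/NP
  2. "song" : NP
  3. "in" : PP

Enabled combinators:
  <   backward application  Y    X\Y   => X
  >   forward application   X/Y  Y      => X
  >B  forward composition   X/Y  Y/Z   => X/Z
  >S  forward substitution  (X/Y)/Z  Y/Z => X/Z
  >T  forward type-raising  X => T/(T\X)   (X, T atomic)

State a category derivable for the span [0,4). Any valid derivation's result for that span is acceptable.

S

[0,4] S   >
  [0,3] S/PP   >S
    [0,1] "gave" : (S/PP)/PP
    [1,3] PP/PP   >
      [1,2] "plan" : (PP/PP)/NP
      [2,3] "song" : NP
  [3,4] "in" : PP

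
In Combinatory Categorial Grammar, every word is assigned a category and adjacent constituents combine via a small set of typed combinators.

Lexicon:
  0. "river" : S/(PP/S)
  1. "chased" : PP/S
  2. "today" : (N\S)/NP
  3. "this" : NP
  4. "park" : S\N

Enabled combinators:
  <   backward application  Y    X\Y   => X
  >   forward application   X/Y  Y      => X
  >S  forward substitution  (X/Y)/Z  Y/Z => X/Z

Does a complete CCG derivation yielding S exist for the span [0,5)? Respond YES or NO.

YES

[0,5] S   <
  [0,4] N   <
    [0,2] S   >
      [0,1] "river" : S/(PP/S)
      [1,2] "chased" : PP/S
    [2,4] N\S   >
      [2,3] "today" : (N\S)/NP
      [3,4] "this" : NP
  [4,5] "park" : S\N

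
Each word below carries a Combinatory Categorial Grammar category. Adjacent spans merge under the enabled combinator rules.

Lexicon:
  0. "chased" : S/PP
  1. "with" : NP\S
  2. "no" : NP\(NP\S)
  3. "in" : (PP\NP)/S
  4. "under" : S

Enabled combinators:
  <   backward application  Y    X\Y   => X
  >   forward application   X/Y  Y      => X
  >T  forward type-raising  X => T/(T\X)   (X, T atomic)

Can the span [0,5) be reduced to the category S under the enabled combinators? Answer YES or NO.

YES

[0,5] S   >
  [0,1] "chased" : S/PP
  [1,5] PP   <
    [1,3] NP   <
      [1,2] "with" : NP\S
      [2,3] "no" : NP\(NP\S)
    [3,5] PP\NP   >
      [3,4] "in" : (PP\NP)/S
      [4,5] "under" : S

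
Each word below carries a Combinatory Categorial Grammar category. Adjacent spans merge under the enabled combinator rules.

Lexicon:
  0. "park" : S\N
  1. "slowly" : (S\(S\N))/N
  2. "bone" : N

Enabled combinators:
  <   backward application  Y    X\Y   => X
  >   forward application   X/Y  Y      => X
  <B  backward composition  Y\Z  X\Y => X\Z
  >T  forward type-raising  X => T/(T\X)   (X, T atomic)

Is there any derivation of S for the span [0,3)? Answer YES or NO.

YES

[0,3] S   <
  [0,1] "park" : S\N
  [1,3] S\(S\N)   >
    [1,2] "slowly" : (S\(S\N))/N
    [2,3] "bone" : N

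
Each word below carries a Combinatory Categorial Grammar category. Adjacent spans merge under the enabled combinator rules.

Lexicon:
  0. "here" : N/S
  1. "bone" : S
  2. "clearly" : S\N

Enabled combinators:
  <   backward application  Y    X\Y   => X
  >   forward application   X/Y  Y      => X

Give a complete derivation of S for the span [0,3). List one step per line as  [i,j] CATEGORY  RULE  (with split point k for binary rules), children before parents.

[0,3] S   <
  [0,2] N   >
    [0,1] "here" : N/S
    [1,2] "bone" : S
  [2,3] "clearly" : S\N

[0,1] N/S  lex  "here"
[1,2] S  lex  "bone"
[0,2] N  >  k=1
[2,3] S\N  lex  "clearly"
[0,3] S  <  k=2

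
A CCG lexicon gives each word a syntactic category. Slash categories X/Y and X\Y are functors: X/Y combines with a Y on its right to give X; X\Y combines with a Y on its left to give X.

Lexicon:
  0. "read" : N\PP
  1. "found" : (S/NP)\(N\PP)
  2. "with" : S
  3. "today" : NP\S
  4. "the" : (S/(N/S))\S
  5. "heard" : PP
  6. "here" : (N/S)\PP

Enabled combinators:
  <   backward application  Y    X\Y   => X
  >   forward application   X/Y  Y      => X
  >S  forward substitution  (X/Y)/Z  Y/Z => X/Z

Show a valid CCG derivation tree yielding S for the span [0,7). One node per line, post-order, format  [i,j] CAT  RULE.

[0,7] S   >
  [0,5] S/(N/S)   <
    [0,4] S   >
      [0,2] S/NP   <
        [0,1] "read" : N\PP
        [1,2] "found" : (S/NP)\(N\PP)
      [2,4] NP   <
        [2,3] "with" : S
        [3,4] "today" : NP\S
    [4,5] "the" : (S/(N/S))\S
  [5,7] N/S   <
    [5,6] "heard" : PP
    [6,7] "here" : (N/S)\PP

[0,1] N\PP  lex  "read"
[1,2] (S/NP)\(N\PP)  lex  "found"
[0,2] S/NP  <  k=1
[2,3] S  lex  "with"
[3,4] NP\S  lex  "today"
[2,4] NP  <  k=3
[0,4] S  >  k=2
[4,5] (S/(N/S))\S  lex  "the"
[0,5] S/(N/S)  <  k=4
[5,6] PP  lex  "heard"
[6,7] (N/S)\PP  lex  "here"
[5,7] N/S  <  k=6
[0,7] S  >  k=5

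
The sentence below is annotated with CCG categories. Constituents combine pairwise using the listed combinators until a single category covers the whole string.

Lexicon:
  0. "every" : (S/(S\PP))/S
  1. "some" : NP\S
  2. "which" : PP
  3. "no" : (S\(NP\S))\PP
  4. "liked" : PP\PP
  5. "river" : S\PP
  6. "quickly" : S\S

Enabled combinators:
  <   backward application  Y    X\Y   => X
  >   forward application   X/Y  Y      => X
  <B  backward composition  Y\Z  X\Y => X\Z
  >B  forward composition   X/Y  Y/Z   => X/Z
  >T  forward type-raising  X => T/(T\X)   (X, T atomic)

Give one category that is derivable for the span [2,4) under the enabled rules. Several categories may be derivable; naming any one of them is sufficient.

[0,7] S   >
  [0,4] S/(S\PP)   >
    [0,1] "every" : (S/(S\PP))/S
    [1,4] S   <
      [1,2] "some" : NP\S
      [2,4] S\(NP\S)   <
        [2,3] "which" : PP
        [3,4] "no" : (S\(NP\S))\PP
  [4,7] S\PP   <B
    [4,5] "liked" : PP\PP
    [5,7] S\PP   <B
      [5,6] "river" : S\PP
      [6,7] "quickly" : S\S

S\(NP\S)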